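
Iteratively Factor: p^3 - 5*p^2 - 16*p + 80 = (p - 5)*(p^2 - 16) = (p - 5)*(p + 4)*(p - 4)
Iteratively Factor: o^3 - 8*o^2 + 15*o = (o - 5)*(o^2 - 3*o) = o*(o - 5)*(o - 3)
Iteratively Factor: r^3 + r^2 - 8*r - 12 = (r + 2)*(r^2 - r - 6) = (r - 3)*(r + 2)*(r + 2)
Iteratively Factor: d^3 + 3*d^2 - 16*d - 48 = (d + 4)*(d^2 - d - 12) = (d - 4)*(d + 4)*(d + 3)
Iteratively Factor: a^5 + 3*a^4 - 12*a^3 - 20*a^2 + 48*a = (a + 3)*(a^4 - 12*a^2 + 16*a) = (a - 2)*(a + 3)*(a^3 + 2*a^2 - 8*a) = (a - 2)^2*(a + 3)*(a^2 + 4*a) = a*(a - 2)^2*(a + 3)*(a + 4)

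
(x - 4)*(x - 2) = x^2 - 6*x + 8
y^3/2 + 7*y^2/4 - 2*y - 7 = (y/2 + 1)*(y - 2)*(y + 7/2)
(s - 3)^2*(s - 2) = s^3 - 8*s^2 + 21*s - 18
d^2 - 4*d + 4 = (d - 2)^2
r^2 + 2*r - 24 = (r - 4)*(r + 6)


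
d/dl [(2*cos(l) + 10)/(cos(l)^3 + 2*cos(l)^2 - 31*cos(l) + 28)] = (43*cos(l) + 17*cos(2*l) + cos(3*l) - 349)*sin(l)/(cos(l)^3 + 2*cos(l)^2 - 31*cos(l) + 28)^2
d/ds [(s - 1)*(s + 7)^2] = (s + 7)*(3*s + 5)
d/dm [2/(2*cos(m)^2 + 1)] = 4*sin(2*m)/(cos(2*m) + 2)^2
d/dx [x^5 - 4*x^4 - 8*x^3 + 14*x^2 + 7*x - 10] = 5*x^4 - 16*x^3 - 24*x^2 + 28*x + 7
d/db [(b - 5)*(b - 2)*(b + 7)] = 3*b^2 - 39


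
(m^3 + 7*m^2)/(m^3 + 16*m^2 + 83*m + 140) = m^2/(m^2 + 9*m + 20)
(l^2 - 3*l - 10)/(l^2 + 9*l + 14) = (l - 5)/(l + 7)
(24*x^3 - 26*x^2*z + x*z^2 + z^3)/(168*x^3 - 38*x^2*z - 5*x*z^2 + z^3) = (x - z)/(7*x - z)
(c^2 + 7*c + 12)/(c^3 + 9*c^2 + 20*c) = (c + 3)/(c*(c + 5))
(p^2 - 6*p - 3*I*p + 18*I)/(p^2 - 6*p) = (p - 3*I)/p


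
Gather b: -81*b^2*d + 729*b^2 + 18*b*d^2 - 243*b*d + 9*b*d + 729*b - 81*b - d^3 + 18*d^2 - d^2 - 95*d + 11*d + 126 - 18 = b^2*(729 - 81*d) + b*(18*d^2 - 234*d + 648) - d^3 + 17*d^2 - 84*d + 108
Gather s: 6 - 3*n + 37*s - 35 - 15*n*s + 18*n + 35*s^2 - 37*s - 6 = -15*n*s + 15*n + 35*s^2 - 35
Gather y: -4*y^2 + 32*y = -4*y^2 + 32*y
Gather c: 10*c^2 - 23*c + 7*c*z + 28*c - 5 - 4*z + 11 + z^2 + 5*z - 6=10*c^2 + c*(7*z + 5) + z^2 + z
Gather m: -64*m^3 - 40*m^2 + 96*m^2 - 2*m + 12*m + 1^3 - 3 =-64*m^3 + 56*m^2 + 10*m - 2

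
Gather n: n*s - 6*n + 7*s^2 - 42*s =n*(s - 6) + 7*s^2 - 42*s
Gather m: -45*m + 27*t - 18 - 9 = -45*m + 27*t - 27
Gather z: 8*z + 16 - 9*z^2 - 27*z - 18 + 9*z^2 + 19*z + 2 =0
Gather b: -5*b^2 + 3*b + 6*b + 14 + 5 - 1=-5*b^2 + 9*b + 18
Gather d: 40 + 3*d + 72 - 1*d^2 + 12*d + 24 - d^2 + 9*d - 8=-2*d^2 + 24*d + 128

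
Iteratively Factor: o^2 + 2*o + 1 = (o + 1)*(o + 1)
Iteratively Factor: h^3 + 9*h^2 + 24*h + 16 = (h + 4)*(h^2 + 5*h + 4) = (h + 1)*(h + 4)*(h + 4)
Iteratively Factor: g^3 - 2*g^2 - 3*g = (g - 3)*(g^2 + g) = g*(g - 3)*(g + 1)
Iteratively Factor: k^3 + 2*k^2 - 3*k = (k - 1)*(k^2 + 3*k) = k*(k - 1)*(k + 3)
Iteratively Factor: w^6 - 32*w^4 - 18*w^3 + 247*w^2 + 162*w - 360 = (w - 3)*(w^5 + 3*w^4 - 23*w^3 - 87*w^2 - 14*w + 120) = (w - 3)*(w + 2)*(w^4 + w^3 - 25*w^2 - 37*w + 60) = (w - 3)*(w + 2)*(w + 3)*(w^3 - 2*w^2 - 19*w + 20) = (w - 3)*(w + 2)*(w + 3)*(w + 4)*(w^2 - 6*w + 5) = (w - 3)*(w - 1)*(w + 2)*(w + 3)*(w + 4)*(w - 5)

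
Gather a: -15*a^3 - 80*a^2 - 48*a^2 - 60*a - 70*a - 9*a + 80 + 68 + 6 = -15*a^3 - 128*a^2 - 139*a + 154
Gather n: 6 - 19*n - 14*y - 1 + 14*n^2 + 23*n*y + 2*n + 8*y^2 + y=14*n^2 + n*(23*y - 17) + 8*y^2 - 13*y + 5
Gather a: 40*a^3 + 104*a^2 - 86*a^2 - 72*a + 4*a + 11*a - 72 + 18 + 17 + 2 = 40*a^3 + 18*a^2 - 57*a - 35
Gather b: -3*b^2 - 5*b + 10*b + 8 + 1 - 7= -3*b^2 + 5*b + 2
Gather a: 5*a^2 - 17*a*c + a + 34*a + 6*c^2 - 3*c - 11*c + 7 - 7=5*a^2 + a*(35 - 17*c) + 6*c^2 - 14*c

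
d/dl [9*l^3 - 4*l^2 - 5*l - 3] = 27*l^2 - 8*l - 5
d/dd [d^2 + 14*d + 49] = 2*d + 14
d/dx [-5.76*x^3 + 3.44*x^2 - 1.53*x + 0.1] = -17.28*x^2 + 6.88*x - 1.53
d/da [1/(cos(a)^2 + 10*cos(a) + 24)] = 2*(cos(a) + 5)*sin(a)/(cos(a)^2 + 10*cos(a) + 24)^2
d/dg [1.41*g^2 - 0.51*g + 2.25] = 2.82*g - 0.51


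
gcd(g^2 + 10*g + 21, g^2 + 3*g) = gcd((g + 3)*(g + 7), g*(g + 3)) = g + 3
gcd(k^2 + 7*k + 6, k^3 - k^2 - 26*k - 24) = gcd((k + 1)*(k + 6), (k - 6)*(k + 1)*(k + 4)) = k + 1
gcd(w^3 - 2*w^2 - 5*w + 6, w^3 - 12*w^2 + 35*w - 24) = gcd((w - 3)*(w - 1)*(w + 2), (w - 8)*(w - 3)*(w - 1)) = w^2 - 4*w + 3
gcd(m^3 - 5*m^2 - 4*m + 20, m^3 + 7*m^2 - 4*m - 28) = m^2 - 4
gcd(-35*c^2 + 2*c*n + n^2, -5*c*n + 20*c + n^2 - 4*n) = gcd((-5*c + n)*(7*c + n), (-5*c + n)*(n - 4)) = 5*c - n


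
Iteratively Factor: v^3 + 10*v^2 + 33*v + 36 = (v + 3)*(v^2 + 7*v + 12) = (v + 3)^2*(v + 4)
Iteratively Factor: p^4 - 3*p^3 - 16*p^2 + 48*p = (p - 3)*(p^3 - 16*p) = (p - 4)*(p - 3)*(p^2 + 4*p) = p*(p - 4)*(p - 3)*(p + 4)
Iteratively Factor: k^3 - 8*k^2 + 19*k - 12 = (k - 1)*(k^2 - 7*k + 12) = (k - 4)*(k - 1)*(k - 3)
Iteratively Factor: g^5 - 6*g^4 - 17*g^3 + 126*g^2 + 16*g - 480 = (g - 5)*(g^4 - g^3 - 22*g^2 + 16*g + 96) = (g - 5)*(g + 2)*(g^3 - 3*g^2 - 16*g + 48) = (g - 5)*(g - 4)*(g + 2)*(g^2 + g - 12) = (g - 5)*(g - 4)*(g + 2)*(g + 4)*(g - 3)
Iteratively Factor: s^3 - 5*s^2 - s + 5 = (s - 1)*(s^2 - 4*s - 5) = (s - 5)*(s - 1)*(s + 1)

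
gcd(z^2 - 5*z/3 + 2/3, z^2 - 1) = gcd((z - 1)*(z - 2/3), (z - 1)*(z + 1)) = z - 1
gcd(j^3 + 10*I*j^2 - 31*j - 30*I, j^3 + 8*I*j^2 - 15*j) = j^2 + 8*I*j - 15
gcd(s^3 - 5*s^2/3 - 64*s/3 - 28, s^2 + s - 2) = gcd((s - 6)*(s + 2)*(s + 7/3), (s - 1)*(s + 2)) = s + 2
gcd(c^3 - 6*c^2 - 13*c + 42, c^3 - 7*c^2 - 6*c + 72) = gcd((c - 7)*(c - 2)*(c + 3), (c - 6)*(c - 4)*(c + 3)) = c + 3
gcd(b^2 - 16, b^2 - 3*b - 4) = b - 4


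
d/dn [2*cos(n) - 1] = -2*sin(n)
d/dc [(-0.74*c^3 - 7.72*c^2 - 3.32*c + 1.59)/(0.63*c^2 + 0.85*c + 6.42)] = (-0.4662*c^4 - 1.258*c^3 - 18.7228*c^2 - 101.1282*c - 22.6659)/(0.3969*c^4 + 1.071*c^3 + 8.8117*c^2 + 10.914*c + 41.2164)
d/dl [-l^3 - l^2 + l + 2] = -3*l^2 - 2*l + 1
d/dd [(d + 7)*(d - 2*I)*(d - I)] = 3*d^2 + d*(14 - 6*I) - 2 - 21*I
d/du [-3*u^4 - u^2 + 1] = -12*u^3 - 2*u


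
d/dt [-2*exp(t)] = -2*exp(t)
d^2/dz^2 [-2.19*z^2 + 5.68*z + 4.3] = -4.38000000000000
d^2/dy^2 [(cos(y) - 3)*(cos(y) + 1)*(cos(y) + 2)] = (9*sin(y)^2 + 4)*cos(y)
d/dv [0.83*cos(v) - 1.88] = -0.83*sin(v)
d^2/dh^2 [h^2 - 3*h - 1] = 2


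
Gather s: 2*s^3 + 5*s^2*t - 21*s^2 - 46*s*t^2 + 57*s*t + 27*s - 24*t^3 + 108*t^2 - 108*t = 2*s^3 + s^2*(5*t - 21) + s*(-46*t^2 + 57*t + 27) - 24*t^3 + 108*t^2 - 108*t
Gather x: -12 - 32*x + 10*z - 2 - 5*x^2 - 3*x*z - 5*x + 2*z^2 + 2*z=-5*x^2 + x*(-3*z - 37) + 2*z^2 + 12*z - 14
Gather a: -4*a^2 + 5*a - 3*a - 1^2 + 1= -4*a^2 + 2*a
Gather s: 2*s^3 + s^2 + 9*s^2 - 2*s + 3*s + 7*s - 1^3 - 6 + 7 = 2*s^3 + 10*s^2 + 8*s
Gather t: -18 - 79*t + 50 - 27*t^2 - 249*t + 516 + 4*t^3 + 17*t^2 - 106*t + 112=4*t^3 - 10*t^2 - 434*t + 660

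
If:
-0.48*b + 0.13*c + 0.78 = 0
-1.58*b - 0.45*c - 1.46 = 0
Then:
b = 0.38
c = -4.59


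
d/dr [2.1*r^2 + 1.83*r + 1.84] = 4.2*r + 1.83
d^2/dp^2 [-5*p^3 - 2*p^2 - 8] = -30*p - 4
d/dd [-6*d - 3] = -6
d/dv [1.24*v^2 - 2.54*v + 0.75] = 2.48*v - 2.54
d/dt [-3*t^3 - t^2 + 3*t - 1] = -9*t^2 - 2*t + 3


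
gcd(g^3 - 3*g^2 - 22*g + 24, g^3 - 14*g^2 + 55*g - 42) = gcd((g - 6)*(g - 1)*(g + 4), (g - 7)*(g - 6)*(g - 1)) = g^2 - 7*g + 6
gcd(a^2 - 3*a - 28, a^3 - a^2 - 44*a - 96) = a + 4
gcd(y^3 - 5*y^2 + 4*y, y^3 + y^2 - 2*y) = y^2 - y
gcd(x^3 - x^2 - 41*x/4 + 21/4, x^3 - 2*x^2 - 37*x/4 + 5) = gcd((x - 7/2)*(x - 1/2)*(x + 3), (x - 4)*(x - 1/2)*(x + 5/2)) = x - 1/2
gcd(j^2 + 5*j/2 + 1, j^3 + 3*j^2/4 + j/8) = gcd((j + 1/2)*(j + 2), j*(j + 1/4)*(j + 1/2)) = j + 1/2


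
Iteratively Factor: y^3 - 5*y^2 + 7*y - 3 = (y - 3)*(y^2 - 2*y + 1) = (y - 3)*(y - 1)*(y - 1)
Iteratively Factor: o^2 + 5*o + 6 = (o + 3)*(o + 2)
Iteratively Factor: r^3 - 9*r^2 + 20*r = (r)*(r^2 - 9*r + 20) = r*(r - 5)*(r - 4)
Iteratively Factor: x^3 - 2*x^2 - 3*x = (x + 1)*(x^2 - 3*x) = x*(x + 1)*(x - 3)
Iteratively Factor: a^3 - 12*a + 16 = (a + 4)*(a^2 - 4*a + 4) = (a - 2)*(a + 4)*(a - 2)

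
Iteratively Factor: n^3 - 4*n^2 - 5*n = (n + 1)*(n^2 - 5*n) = (n - 5)*(n + 1)*(n)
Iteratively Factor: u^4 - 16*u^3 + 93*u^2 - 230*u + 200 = (u - 2)*(u^3 - 14*u^2 + 65*u - 100) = (u - 5)*(u - 2)*(u^2 - 9*u + 20) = (u - 5)^2*(u - 2)*(u - 4)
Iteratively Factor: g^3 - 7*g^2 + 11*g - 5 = (g - 1)*(g^2 - 6*g + 5) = (g - 5)*(g - 1)*(g - 1)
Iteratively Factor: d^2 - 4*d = (d)*(d - 4)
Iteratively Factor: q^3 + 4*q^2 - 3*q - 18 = (q + 3)*(q^2 + q - 6) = (q + 3)^2*(q - 2)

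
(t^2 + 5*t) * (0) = 0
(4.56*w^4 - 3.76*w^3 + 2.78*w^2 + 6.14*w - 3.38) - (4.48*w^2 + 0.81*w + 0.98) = 4.56*w^4 - 3.76*w^3 - 1.7*w^2 + 5.33*w - 4.36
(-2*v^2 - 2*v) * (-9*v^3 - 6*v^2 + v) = 18*v^5 + 30*v^4 + 10*v^3 - 2*v^2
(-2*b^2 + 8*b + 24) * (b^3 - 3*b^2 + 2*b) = -2*b^5 + 14*b^4 - 4*b^3 - 56*b^2 + 48*b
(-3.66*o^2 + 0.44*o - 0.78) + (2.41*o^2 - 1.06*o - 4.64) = -1.25*o^2 - 0.62*o - 5.42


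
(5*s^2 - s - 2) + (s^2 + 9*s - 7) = 6*s^2 + 8*s - 9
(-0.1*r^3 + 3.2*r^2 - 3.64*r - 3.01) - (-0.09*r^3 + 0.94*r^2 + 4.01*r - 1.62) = -0.01*r^3 + 2.26*r^2 - 7.65*r - 1.39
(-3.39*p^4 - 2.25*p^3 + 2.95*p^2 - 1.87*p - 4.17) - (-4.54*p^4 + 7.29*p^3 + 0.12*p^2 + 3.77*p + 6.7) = 1.15*p^4 - 9.54*p^3 + 2.83*p^2 - 5.64*p - 10.87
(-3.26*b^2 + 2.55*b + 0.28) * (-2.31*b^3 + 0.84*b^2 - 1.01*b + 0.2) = 7.5306*b^5 - 8.6289*b^4 + 4.7878*b^3 - 2.9923*b^2 + 0.2272*b + 0.056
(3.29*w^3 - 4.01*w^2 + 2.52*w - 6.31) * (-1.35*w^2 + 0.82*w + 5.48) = -4.4415*w^5 + 8.1113*w^4 + 11.339*w^3 - 11.3899*w^2 + 8.6354*w - 34.5788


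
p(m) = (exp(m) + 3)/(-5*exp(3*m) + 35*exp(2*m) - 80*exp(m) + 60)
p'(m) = (exp(m) + 3)*(15*exp(3*m) - 70*exp(2*m) + 80*exp(m))/(-5*exp(3*m) + 35*exp(2*m) - 80*exp(m) + 60)^2 + exp(m)/(-5*exp(3*m) + 35*exp(2*m) - 80*exp(m) + 60)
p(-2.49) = 0.06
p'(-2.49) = 0.01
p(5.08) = -0.00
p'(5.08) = 0.00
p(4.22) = -0.00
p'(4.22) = 0.00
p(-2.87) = 0.06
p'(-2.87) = 0.01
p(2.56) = -0.00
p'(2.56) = 0.01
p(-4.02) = 0.05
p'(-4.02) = 0.00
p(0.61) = 32.79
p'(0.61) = 820.86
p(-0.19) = 0.26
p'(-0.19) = 0.51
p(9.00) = 0.00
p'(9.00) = 0.00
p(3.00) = 0.00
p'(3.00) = 0.00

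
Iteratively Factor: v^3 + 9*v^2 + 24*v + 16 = (v + 4)*(v^2 + 5*v + 4) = (v + 1)*(v + 4)*(v + 4)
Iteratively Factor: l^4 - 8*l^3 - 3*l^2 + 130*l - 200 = (l - 5)*(l^3 - 3*l^2 - 18*l + 40) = (l - 5)*(l - 2)*(l^2 - l - 20) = (l - 5)*(l - 2)*(l + 4)*(l - 5)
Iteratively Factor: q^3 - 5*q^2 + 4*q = (q - 1)*(q^2 - 4*q) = q*(q - 1)*(q - 4)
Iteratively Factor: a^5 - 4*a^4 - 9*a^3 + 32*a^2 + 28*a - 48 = (a + 2)*(a^4 - 6*a^3 + 3*a^2 + 26*a - 24) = (a + 2)^2*(a^3 - 8*a^2 + 19*a - 12) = (a - 4)*(a + 2)^2*(a^2 - 4*a + 3) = (a - 4)*(a - 1)*(a + 2)^2*(a - 3)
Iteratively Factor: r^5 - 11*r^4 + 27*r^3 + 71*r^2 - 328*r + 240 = (r - 4)*(r^4 - 7*r^3 - r^2 + 67*r - 60) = (r - 4)^2*(r^3 - 3*r^2 - 13*r + 15) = (r - 4)^2*(r - 1)*(r^2 - 2*r - 15) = (r - 5)*(r - 4)^2*(r - 1)*(r + 3)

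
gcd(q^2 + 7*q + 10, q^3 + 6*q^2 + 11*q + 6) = q + 2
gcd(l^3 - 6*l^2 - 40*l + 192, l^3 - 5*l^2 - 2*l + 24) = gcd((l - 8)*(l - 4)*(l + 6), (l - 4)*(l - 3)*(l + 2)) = l - 4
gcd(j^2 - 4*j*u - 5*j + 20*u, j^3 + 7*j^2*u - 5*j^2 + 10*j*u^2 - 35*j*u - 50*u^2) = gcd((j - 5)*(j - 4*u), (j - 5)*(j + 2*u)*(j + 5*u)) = j - 5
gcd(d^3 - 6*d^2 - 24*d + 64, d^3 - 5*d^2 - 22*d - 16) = d - 8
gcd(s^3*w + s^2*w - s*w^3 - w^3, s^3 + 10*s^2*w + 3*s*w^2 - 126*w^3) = 1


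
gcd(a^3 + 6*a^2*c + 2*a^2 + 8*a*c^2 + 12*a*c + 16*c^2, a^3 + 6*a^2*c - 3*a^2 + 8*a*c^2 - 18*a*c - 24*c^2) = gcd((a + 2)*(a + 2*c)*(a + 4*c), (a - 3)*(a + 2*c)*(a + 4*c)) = a^2 + 6*a*c + 8*c^2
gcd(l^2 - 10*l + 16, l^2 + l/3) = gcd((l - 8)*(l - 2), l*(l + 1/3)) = 1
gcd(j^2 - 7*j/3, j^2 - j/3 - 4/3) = 1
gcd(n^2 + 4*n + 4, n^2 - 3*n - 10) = n + 2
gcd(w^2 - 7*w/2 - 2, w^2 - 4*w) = w - 4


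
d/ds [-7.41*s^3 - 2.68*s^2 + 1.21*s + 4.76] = -22.23*s^2 - 5.36*s + 1.21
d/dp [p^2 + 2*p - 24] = 2*p + 2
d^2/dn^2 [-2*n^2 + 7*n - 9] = -4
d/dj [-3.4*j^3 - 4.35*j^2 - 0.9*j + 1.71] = -10.2*j^2 - 8.7*j - 0.9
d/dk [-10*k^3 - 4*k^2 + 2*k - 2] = -30*k^2 - 8*k + 2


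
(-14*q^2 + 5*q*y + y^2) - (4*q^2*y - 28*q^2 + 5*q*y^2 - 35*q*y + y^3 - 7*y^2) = -4*q^2*y + 14*q^2 - 5*q*y^2 + 40*q*y - y^3 + 8*y^2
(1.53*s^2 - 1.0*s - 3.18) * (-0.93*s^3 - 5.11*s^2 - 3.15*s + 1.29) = -1.4229*s^5 - 6.8883*s^4 + 3.2479*s^3 + 21.3735*s^2 + 8.727*s - 4.1022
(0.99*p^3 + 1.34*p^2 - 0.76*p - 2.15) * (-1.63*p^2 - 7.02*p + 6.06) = -1.6137*p^5 - 9.134*p^4 - 2.1686*p^3 + 16.9601*p^2 + 10.4874*p - 13.029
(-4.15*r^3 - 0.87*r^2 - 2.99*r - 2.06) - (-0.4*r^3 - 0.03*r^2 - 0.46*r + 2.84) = -3.75*r^3 - 0.84*r^2 - 2.53*r - 4.9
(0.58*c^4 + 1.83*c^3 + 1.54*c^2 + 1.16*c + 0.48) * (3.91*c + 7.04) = 2.2678*c^5 + 11.2385*c^4 + 18.9046*c^3 + 15.3772*c^2 + 10.0432*c + 3.3792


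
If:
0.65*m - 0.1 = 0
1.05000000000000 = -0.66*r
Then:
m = 0.15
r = -1.59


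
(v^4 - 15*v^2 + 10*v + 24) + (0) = v^4 - 15*v^2 + 10*v + 24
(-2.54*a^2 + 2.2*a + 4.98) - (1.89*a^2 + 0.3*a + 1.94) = -4.43*a^2 + 1.9*a + 3.04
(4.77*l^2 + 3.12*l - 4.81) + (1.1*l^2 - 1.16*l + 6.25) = 5.87*l^2 + 1.96*l + 1.44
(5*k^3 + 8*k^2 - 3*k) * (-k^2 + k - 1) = -5*k^5 - 3*k^4 + 6*k^3 - 11*k^2 + 3*k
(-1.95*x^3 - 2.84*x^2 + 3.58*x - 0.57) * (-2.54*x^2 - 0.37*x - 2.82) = 4.953*x^5 + 7.9351*x^4 - 2.5434*x^3 + 8.132*x^2 - 9.8847*x + 1.6074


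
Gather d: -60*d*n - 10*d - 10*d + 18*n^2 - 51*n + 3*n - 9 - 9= d*(-60*n - 20) + 18*n^2 - 48*n - 18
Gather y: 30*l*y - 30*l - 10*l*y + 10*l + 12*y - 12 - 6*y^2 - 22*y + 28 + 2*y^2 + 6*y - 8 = -20*l - 4*y^2 + y*(20*l - 4) + 8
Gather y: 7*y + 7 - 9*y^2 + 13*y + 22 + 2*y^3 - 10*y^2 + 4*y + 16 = 2*y^3 - 19*y^2 + 24*y + 45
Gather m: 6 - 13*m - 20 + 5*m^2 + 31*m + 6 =5*m^2 + 18*m - 8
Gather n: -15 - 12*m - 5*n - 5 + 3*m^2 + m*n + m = 3*m^2 - 11*m + n*(m - 5) - 20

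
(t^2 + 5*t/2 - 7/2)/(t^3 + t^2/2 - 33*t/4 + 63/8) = 4*(t - 1)/(4*t^2 - 12*t + 9)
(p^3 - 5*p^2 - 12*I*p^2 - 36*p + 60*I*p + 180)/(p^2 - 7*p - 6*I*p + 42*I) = (p^2 - p*(5 + 6*I) + 30*I)/(p - 7)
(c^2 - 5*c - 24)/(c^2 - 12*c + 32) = (c + 3)/(c - 4)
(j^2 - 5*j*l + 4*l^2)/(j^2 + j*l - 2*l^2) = (j - 4*l)/(j + 2*l)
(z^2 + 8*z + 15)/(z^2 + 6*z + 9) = (z + 5)/(z + 3)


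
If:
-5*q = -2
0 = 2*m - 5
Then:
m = 5/2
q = 2/5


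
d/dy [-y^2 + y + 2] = 1 - 2*y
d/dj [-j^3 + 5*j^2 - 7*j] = -3*j^2 + 10*j - 7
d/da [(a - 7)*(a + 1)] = 2*a - 6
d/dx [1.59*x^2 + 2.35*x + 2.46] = 3.18*x + 2.35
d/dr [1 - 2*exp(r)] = -2*exp(r)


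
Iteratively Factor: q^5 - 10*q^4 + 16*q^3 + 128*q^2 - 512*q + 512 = (q + 4)*(q^4 - 14*q^3 + 72*q^2 - 160*q + 128) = (q - 4)*(q + 4)*(q^3 - 10*q^2 + 32*q - 32) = (q - 4)^2*(q + 4)*(q^2 - 6*q + 8) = (q - 4)^2*(q - 2)*(q + 4)*(q - 4)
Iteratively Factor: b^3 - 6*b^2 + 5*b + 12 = (b - 3)*(b^2 - 3*b - 4) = (b - 4)*(b - 3)*(b + 1)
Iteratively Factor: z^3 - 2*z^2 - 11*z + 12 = (z - 1)*(z^2 - z - 12) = (z - 4)*(z - 1)*(z + 3)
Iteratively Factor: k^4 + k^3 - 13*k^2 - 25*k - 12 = (k - 4)*(k^3 + 5*k^2 + 7*k + 3) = (k - 4)*(k + 1)*(k^2 + 4*k + 3) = (k - 4)*(k + 1)*(k + 3)*(k + 1)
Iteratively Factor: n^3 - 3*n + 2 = (n + 2)*(n^2 - 2*n + 1) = (n - 1)*(n + 2)*(n - 1)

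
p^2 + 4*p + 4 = (p + 2)^2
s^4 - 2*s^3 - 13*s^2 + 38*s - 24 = (s - 3)*(s - 2)*(s - 1)*(s + 4)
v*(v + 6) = v^2 + 6*v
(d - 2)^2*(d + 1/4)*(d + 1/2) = d^4 - 13*d^3/4 + 9*d^2/8 + 5*d/2 + 1/2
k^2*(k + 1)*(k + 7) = k^4 + 8*k^3 + 7*k^2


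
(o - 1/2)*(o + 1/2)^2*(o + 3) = o^4 + 7*o^3/2 + 5*o^2/4 - 7*o/8 - 3/8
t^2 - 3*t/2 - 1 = (t - 2)*(t + 1/2)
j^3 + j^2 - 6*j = j*(j - 2)*(j + 3)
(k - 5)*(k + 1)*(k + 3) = k^3 - k^2 - 17*k - 15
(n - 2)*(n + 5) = n^2 + 3*n - 10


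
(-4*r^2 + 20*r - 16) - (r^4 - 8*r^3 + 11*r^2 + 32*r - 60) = -r^4 + 8*r^3 - 15*r^2 - 12*r + 44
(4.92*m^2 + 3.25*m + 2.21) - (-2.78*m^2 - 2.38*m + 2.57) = 7.7*m^2 + 5.63*m - 0.36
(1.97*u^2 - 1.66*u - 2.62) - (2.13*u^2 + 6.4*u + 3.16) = -0.16*u^2 - 8.06*u - 5.78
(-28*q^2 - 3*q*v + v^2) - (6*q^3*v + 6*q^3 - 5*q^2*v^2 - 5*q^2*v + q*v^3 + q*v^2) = -6*q^3*v - 6*q^3 + 5*q^2*v^2 + 5*q^2*v - 28*q^2 - q*v^3 - q*v^2 - 3*q*v + v^2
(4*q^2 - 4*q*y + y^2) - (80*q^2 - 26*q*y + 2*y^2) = -76*q^2 + 22*q*y - y^2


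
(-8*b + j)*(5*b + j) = -40*b^2 - 3*b*j + j^2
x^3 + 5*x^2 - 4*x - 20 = (x - 2)*(x + 2)*(x + 5)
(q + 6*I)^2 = q^2 + 12*I*q - 36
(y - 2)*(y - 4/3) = y^2 - 10*y/3 + 8/3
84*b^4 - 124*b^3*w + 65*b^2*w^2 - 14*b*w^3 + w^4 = (-7*b + w)*(-3*b + w)*(-2*b + w)^2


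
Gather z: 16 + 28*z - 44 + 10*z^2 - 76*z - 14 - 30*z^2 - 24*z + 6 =-20*z^2 - 72*z - 36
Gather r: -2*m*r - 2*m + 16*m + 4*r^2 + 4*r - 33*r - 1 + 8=14*m + 4*r^2 + r*(-2*m - 29) + 7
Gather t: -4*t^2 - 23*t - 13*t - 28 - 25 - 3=-4*t^2 - 36*t - 56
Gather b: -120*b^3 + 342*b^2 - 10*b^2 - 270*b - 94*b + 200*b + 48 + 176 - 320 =-120*b^3 + 332*b^2 - 164*b - 96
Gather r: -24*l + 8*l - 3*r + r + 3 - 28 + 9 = -16*l - 2*r - 16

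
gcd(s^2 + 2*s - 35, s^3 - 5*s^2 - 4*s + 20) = s - 5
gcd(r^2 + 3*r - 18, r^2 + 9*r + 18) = r + 6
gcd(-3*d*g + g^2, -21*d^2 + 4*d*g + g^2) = 3*d - g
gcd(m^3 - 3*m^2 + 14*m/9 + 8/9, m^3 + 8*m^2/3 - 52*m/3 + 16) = m^2 - 10*m/3 + 8/3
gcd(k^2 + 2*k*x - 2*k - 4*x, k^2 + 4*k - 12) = k - 2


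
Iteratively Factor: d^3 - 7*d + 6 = (d - 1)*(d^2 + d - 6) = (d - 1)*(d + 3)*(d - 2)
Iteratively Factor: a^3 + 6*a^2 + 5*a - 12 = (a - 1)*(a^2 + 7*a + 12) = (a - 1)*(a + 4)*(a + 3)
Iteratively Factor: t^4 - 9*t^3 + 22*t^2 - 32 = (t - 4)*(t^3 - 5*t^2 + 2*t + 8) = (t - 4)^2*(t^2 - t - 2) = (t - 4)^2*(t - 2)*(t + 1)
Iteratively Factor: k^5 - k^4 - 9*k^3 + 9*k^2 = (k + 3)*(k^4 - 4*k^3 + 3*k^2) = (k - 1)*(k + 3)*(k^3 - 3*k^2) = k*(k - 1)*(k + 3)*(k^2 - 3*k) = k*(k - 3)*(k - 1)*(k + 3)*(k)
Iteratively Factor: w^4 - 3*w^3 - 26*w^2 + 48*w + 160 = (w + 2)*(w^3 - 5*w^2 - 16*w + 80) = (w + 2)*(w + 4)*(w^2 - 9*w + 20) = (w - 4)*(w + 2)*(w + 4)*(w - 5)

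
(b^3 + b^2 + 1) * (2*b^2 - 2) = 2*b^5 + 2*b^4 - 2*b^3 - 2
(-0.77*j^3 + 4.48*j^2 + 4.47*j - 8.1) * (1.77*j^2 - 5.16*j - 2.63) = -1.3629*j^5 + 11.9028*j^4 - 13.1798*j^3 - 49.1846*j^2 + 30.0399*j + 21.303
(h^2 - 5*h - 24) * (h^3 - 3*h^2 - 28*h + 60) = h^5 - 8*h^4 - 37*h^3 + 272*h^2 + 372*h - 1440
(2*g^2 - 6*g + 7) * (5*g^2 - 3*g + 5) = 10*g^4 - 36*g^3 + 63*g^2 - 51*g + 35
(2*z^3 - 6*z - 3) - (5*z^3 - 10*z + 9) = -3*z^3 + 4*z - 12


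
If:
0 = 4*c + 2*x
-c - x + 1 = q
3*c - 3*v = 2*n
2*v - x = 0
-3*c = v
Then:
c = 0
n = 0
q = 1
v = 0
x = 0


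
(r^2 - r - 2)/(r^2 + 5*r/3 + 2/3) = 3*(r - 2)/(3*r + 2)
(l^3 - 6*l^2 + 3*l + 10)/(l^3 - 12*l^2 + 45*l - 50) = (l + 1)/(l - 5)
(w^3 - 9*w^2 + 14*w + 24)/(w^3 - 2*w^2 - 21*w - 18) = (w - 4)/(w + 3)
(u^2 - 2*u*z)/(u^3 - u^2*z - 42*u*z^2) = (-u + 2*z)/(-u^2 + u*z + 42*z^2)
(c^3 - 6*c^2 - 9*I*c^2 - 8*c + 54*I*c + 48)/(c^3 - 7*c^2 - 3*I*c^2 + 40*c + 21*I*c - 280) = (c^2 - c*(6 + I) + 6*I)/(c^2 + c*(-7 + 5*I) - 35*I)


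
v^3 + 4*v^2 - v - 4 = (v - 1)*(v + 1)*(v + 4)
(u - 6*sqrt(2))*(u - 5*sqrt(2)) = u^2 - 11*sqrt(2)*u + 60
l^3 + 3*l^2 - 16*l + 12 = (l - 2)*(l - 1)*(l + 6)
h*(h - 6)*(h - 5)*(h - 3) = h^4 - 14*h^3 + 63*h^2 - 90*h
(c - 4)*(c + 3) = c^2 - c - 12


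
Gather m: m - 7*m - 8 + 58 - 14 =36 - 6*m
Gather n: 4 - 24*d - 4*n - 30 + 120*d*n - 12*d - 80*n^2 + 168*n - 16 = -36*d - 80*n^2 + n*(120*d + 164) - 42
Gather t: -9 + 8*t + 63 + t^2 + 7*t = t^2 + 15*t + 54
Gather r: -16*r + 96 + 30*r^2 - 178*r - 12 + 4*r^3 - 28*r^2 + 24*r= 4*r^3 + 2*r^2 - 170*r + 84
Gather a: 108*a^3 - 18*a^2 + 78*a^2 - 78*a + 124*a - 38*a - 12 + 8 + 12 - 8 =108*a^3 + 60*a^2 + 8*a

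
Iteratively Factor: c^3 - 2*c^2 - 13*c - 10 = (c + 1)*(c^2 - 3*c - 10) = (c + 1)*(c + 2)*(c - 5)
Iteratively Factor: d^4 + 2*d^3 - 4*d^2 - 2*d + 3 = (d + 1)*(d^3 + d^2 - 5*d + 3) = (d - 1)*(d + 1)*(d^2 + 2*d - 3) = (d - 1)^2*(d + 1)*(d + 3)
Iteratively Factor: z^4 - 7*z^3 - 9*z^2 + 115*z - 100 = (z + 4)*(z^3 - 11*z^2 + 35*z - 25) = (z - 5)*(z + 4)*(z^2 - 6*z + 5) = (z - 5)*(z - 1)*(z + 4)*(z - 5)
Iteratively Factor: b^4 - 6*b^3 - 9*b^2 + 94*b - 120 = (b + 4)*(b^3 - 10*b^2 + 31*b - 30) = (b - 5)*(b + 4)*(b^2 - 5*b + 6) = (b - 5)*(b - 3)*(b + 4)*(b - 2)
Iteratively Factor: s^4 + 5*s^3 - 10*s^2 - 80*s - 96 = (s - 4)*(s^3 + 9*s^2 + 26*s + 24) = (s - 4)*(s + 3)*(s^2 + 6*s + 8) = (s - 4)*(s + 2)*(s + 3)*(s + 4)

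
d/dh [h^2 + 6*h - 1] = 2*h + 6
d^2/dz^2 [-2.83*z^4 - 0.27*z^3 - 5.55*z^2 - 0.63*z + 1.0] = -33.96*z^2 - 1.62*z - 11.1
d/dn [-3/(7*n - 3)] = 21/(7*n - 3)^2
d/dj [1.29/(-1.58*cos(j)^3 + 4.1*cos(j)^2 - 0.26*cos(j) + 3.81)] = (-6.1146*cos(j)^2 + 10.578*cos(j) - 0.3354)*sin(j)/(1.58*cos(j)^3 - 4.1*cos(j)^2 + 0.26*cos(j) - 3.81)^2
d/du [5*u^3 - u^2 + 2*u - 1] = 15*u^2 - 2*u + 2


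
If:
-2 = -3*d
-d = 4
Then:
No Solution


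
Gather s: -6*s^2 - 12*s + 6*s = -6*s^2 - 6*s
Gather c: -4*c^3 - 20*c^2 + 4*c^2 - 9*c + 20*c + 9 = -4*c^3 - 16*c^2 + 11*c + 9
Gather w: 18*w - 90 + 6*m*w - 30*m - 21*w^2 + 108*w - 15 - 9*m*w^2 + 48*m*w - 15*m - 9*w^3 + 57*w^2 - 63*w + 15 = -45*m - 9*w^3 + w^2*(36 - 9*m) + w*(54*m + 63) - 90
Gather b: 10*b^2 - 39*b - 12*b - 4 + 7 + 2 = 10*b^2 - 51*b + 5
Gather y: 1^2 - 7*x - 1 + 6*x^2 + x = 6*x^2 - 6*x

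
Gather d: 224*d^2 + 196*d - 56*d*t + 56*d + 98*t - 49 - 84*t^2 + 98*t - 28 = 224*d^2 + d*(252 - 56*t) - 84*t^2 + 196*t - 77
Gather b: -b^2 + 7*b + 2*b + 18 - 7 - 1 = -b^2 + 9*b + 10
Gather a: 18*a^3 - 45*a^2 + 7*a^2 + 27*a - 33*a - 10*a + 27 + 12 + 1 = 18*a^3 - 38*a^2 - 16*a + 40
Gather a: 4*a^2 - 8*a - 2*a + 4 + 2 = 4*a^2 - 10*a + 6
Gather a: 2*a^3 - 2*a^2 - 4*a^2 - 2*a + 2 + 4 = 2*a^3 - 6*a^2 - 2*a + 6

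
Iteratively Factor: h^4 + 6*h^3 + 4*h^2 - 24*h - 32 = (h + 2)*(h^3 + 4*h^2 - 4*h - 16) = (h + 2)*(h + 4)*(h^2 - 4) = (h + 2)^2*(h + 4)*(h - 2)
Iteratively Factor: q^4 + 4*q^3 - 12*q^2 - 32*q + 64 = (q + 4)*(q^3 - 12*q + 16) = (q - 2)*(q + 4)*(q^2 + 2*q - 8) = (q - 2)*(q + 4)^2*(q - 2)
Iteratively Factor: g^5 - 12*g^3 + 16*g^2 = (g)*(g^4 - 12*g^2 + 16*g) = g*(g + 4)*(g^3 - 4*g^2 + 4*g) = g^2*(g + 4)*(g^2 - 4*g + 4) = g^2*(g - 2)*(g + 4)*(g - 2)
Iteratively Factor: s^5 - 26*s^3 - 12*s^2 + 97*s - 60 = (s - 1)*(s^4 + s^3 - 25*s^2 - 37*s + 60) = (s - 1)*(s + 3)*(s^3 - 2*s^2 - 19*s + 20) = (s - 5)*(s - 1)*(s + 3)*(s^2 + 3*s - 4) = (s - 5)*(s - 1)*(s + 3)*(s + 4)*(s - 1)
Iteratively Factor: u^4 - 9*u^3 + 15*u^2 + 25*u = (u)*(u^3 - 9*u^2 + 15*u + 25) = u*(u - 5)*(u^2 - 4*u - 5) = u*(u - 5)^2*(u + 1)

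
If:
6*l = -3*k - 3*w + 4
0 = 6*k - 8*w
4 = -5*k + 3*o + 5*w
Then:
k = 4*w/3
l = 2/3 - 7*w/6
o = 5*w/9 + 4/3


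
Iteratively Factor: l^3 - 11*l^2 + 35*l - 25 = (l - 1)*(l^2 - 10*l + 25) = (l - 5)*(l - 1)*(l - 5)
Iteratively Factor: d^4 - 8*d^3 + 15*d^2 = (d - 5)*(d^3 - 3*d^2) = d*(d - 5)*(d^2 - 3*d) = d^2*(d - 5)*(d - 3)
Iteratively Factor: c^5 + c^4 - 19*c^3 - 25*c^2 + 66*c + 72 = (c + 3)*(c^4 - 2*c^3 - 13*c^2 + 14*c + 24) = (c - 2)*(c + 3)*(c^3 - 13*c - 12) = (c - 2)*(c + 1)*(c + 3)*(c^2 - c - 12) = (c - 4)*(c - 2)*(c + 1)*(c + 3)*(c + 3)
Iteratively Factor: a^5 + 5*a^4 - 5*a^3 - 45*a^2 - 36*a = (a + 3)*(a^4 + 2*a^3 - 11*a^2 - 12*a) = (a + 3)*(a + 4)*(a^3 - 2*a^2 - 3*a) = a*(a + 3)*(a + 4)*(a^2 - 2*a - 3) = a*(a - 3)*(a + 3)*(a + 4)*(a + 1)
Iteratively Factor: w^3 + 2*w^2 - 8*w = (w + 4)*(w^2 - 2*w) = w*(w + 4)*(w - 2)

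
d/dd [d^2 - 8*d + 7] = 2*d - 8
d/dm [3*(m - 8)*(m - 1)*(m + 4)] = 9*m^2 - 30*m - 84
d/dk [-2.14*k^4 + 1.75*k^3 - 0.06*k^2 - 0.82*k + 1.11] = -8.56*k^3 + 5.25*k^2 - 0.12*k - 0.82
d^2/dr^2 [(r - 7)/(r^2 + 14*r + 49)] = 2*(r - 35)/(r^4 + 28*r^3 + 294*r^2 + 1372*r + 2401)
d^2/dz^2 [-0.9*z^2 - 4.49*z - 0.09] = -1.80000000000000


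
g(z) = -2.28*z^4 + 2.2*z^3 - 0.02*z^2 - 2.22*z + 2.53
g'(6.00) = -1734.78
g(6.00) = -2491.19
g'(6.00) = -1734.78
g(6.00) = -2491.19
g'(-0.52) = 0.87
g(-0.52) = 3.20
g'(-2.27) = 138.56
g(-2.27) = -78.81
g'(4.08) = -511.92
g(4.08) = -489.24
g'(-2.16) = 120.57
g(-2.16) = -64.57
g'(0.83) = -2.92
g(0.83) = 0.85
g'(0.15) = -2.11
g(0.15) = 2.20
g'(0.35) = -1.82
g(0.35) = 1.81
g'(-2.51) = 183.68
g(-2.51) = -117.31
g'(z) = -9.12*z^3 + 6.6*z^2 - 0.04*z - 2.22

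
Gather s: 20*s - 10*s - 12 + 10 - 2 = 10*s - 4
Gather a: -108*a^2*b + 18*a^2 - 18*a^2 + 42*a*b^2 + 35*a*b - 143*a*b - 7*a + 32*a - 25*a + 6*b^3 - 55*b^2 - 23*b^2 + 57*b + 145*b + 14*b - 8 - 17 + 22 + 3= -108*a^2*b + a*(42*b^2 - 108*b) + 6*b^3 - 78*b^2 + 216*b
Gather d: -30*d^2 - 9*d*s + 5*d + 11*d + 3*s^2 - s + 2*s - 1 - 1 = -30*d^2 + d*(16 - 9*s) + 3*s^2 + s - 2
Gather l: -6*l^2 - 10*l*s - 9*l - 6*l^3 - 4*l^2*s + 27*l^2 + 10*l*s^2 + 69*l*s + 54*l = -6*l^3 + l^2*(21 - 4*s) + l*(10*s^2 + 59*s + 45)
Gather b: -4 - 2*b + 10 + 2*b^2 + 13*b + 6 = 2*b^2 + 11*b + 12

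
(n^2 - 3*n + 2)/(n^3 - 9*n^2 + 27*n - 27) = (n^2 - 3*n + 2)/(n^3 - 9*n^2 + 27*n - 27)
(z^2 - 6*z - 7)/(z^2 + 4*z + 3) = (z - 7)/(z + 3)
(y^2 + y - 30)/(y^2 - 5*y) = (y + 6)/y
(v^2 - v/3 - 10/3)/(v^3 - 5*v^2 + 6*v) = (v + 5/3)/(v*(v - 3))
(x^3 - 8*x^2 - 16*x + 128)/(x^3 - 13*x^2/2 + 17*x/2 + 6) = 2*(x^2 - 4*x - 32)/(2*x^2 - 5*x - 3)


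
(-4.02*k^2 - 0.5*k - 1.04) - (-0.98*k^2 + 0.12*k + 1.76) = -3.04*k^2 - 0.62*k - 2.8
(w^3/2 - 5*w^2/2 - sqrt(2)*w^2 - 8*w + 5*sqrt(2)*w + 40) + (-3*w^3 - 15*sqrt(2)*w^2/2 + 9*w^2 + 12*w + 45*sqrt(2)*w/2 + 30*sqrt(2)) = -5*w^3/2 - 17*sqrt(2)*w^2/2 + 13*w^2/2 + 4*w + 55*sqrt(2)*w/2 + 40 + 30*sqrt(2)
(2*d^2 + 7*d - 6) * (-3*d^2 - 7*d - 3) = -6*d^4 - 35*d^3 - 37*d^2 + 21*d + 18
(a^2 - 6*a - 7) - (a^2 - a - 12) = 5 - 5*a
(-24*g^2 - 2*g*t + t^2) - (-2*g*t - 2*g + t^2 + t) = -24*g^2 + 2*g - t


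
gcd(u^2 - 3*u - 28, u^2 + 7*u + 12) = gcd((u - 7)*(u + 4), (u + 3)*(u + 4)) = u + 4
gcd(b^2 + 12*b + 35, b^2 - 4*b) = 1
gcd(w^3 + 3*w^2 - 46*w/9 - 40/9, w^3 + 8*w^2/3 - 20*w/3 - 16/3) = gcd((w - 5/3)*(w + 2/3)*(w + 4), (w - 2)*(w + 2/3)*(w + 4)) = w^2 + 14*w/3 + 8/3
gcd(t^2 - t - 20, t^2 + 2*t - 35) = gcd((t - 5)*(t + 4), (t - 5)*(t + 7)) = t - 5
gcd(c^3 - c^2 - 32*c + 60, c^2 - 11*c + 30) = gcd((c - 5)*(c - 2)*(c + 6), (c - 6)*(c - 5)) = c - 5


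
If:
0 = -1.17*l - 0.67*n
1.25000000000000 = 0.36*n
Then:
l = -1.99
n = 3.47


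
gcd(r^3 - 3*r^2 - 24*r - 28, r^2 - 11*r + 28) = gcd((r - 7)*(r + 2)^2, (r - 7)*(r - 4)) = r - 7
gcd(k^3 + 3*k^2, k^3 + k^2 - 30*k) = k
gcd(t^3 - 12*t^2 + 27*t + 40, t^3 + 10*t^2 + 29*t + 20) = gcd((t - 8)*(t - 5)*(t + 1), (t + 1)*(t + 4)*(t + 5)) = t + 1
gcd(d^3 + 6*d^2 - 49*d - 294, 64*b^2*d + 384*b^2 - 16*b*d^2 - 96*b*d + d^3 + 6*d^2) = d + 6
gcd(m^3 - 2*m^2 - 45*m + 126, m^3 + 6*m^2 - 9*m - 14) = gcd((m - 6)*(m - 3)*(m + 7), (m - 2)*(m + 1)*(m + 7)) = m + 7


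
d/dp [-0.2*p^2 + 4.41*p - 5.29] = 4.41 - 0.4*p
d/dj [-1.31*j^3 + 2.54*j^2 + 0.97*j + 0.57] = -3.93*j^2 + 5.08*j + 0.97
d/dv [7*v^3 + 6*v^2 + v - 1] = 21*v^2 + 12*v + 1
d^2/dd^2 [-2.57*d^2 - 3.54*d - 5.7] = -5.14000000000000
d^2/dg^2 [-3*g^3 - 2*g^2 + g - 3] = -18*g - 4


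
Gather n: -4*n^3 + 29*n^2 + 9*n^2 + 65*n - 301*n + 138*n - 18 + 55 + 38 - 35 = -4*n^3 + 38*n^2 - 98*n + 40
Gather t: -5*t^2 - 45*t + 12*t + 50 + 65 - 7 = -5*t^2 - 33*t + 108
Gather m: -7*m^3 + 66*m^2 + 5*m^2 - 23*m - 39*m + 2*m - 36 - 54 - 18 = -7*m^3 + 71*m^2 - 60*m - 108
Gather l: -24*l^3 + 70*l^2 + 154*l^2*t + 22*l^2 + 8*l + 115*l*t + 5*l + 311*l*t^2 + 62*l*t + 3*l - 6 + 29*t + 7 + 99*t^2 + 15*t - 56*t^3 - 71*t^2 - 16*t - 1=-24*l^3 + l^2*(154*t + 92) + l*(311*t^2 + 177*t + 16) - 56*t^3 + 28*t^2 + 28*t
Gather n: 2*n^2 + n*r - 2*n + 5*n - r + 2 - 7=2*n^2 + n*(r + 3) - r - 5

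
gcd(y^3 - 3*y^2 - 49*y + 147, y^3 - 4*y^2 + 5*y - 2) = 1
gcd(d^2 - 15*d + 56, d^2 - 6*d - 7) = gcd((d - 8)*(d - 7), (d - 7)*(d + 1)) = d - 7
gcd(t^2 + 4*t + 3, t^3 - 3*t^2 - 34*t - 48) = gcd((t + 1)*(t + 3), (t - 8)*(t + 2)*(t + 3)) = t + 3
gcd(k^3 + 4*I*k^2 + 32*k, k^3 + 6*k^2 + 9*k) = k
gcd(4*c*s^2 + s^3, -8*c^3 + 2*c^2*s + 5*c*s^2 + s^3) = 4*c + s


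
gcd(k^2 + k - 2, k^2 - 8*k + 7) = k - 1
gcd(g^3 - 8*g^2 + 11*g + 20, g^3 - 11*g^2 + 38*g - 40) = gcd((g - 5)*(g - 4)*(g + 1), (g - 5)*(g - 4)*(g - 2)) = g^2 - 9*g + 20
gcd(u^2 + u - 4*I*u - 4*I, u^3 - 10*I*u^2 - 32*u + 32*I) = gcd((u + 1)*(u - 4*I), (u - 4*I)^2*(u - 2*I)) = u - 4*I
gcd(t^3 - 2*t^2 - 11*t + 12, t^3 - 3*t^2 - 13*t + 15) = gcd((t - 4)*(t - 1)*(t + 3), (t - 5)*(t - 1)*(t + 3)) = t^2 + 2*t - 3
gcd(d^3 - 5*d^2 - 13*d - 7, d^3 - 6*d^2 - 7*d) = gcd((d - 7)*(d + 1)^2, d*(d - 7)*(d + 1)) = d^2 - 6*d - 7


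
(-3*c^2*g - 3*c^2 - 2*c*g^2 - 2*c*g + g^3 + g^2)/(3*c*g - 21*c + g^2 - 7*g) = (-3*c^2*g - 3*c^2 - 2*c*g^2 - 2*c*g + g^3 + g^2)/(3*c*g - 21*c + g^2 - 7*g)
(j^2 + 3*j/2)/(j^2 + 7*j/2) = (2*j + 3)/(2*j + 7)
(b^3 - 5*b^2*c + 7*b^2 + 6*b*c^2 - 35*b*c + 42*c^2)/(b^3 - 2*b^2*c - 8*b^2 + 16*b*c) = (b^2 - 3*b*c + 7*b - 21*c)/(b*(b - 8))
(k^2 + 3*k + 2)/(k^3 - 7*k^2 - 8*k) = (k + 2)/(k*(k - 8))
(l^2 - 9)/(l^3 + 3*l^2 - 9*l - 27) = 1/(l + 3)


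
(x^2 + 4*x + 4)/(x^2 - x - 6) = (x + 2)/(x - 3)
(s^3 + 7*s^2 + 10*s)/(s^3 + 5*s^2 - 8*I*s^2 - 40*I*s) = (s + 2)/(s - 8*I)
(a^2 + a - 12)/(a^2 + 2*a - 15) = (a + 4)/(a + 5)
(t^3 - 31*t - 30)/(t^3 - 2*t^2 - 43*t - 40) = (t - 6)/(t - 8)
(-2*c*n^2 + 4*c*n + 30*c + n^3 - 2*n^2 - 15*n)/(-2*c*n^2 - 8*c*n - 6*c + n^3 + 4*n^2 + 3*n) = (n - 5)/(n + 1)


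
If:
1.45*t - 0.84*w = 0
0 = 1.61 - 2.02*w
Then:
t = 0.46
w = 0.80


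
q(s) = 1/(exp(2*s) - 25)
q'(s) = -2*exp(2*s)/(exp(2*s) - 25)^2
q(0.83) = -0.05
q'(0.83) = -0.03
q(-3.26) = -0.04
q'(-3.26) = -0.00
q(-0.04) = -0.04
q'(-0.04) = -0.00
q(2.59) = 0.01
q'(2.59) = -0.02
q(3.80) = 0.00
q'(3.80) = -0.00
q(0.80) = -0.05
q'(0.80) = -0.02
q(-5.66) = -0.04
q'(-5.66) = -0.00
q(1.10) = -0.06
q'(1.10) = -0.07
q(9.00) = 0.00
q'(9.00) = 0.00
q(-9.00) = -0.04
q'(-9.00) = 0.00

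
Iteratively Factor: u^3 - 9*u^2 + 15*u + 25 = (u - 5)*(u^2 - 4*u - 5) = (u - 5)*(u + 1)*(u - 5)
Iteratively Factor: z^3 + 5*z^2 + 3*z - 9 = (z + 3)*(z^2 + 2*z - 3) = (z + 3)^2*(z - 1)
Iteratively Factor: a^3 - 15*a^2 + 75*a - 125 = (a - 5)*(a^2 - 10*a + 25) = (a - 5)^2*(a - 5)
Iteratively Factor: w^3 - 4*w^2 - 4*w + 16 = (w - 4)*(w^2 - 4) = (w - 4)*(w + 2)*(w - 2)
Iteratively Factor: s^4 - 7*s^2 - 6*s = (s + 2)*(s^3 - 2*s^2 - 3*s) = (s - 3)*(s + 2)*(s^2 + s) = (s - 3)*(s + 1)*(s + 2)*(s)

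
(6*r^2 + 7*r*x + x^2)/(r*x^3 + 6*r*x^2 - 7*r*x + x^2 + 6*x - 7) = (6*r^2 + 7*r*x + x^2)/(r*x^3 + 6*r*x^2 - 7*r*x + x^2 + 6*x - 7)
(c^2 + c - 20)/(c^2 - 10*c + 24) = (c + 5)/(c - 6)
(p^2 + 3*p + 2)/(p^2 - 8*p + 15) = (p^2 + 3*p + 2)/(p^2 - 8*p + 15)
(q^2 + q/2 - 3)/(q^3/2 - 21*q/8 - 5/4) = 4*(2*q - 3)/(4*q^2 - 8*q - 5)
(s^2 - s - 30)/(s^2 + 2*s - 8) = (s^2 - s - 30)/(s^2 + 2*s - 8)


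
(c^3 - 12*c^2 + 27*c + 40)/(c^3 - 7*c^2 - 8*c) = (c - 5)/c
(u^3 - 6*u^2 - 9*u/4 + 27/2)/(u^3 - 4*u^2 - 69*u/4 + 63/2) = (2*u + 3)/(2*u + 7)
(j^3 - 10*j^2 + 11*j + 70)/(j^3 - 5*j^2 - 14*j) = (j - 5)/j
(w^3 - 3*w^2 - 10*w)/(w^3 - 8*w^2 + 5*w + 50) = w/(w - 5)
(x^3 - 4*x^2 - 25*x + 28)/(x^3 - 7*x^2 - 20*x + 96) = (x^2 - 8*x + 7)/(x^2 - 11*x + 24)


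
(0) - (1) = -1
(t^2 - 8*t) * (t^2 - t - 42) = t^4 - 9*t^3 - 34*t^2 + 336*t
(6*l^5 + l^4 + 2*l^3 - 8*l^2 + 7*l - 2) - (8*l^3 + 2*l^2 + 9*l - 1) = 6*l^5 + l^4 - 6*l^3 - 10*l^2 - 2*l - 1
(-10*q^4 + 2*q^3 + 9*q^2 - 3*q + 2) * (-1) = 10*q^4 - 2*q^3 - 9*q^2 + 3*q - 2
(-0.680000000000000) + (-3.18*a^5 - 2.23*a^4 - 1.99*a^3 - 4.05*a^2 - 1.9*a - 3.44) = -3.18*a^5 - 2.23*a^4 - 1.99*a^3 - 4.05*a^2 - 1.9*a - 4.12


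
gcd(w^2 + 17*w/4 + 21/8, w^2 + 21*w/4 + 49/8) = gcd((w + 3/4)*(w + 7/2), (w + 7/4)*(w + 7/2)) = w + 7/2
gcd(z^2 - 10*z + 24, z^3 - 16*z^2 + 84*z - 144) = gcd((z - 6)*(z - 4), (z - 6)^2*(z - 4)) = z^2 - 10*z + 24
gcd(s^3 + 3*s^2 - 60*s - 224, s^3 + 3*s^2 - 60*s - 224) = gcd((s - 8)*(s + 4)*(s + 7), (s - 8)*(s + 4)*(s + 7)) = s^3 + 3*s^2 - 60*s - 224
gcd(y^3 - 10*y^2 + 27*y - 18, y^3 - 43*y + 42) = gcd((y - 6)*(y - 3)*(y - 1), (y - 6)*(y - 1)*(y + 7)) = y^2 - 7*y + 6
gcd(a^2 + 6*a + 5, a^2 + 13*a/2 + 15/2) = a + 5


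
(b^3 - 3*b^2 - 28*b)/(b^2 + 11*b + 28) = b*(b - 7)/(b + 7)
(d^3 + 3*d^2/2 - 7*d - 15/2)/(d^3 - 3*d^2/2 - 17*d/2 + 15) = (d + 1)/(d - 2)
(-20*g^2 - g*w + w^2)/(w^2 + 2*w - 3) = (-20*g^2 - g*w + w^2)/(w^2 + 2*w - 3)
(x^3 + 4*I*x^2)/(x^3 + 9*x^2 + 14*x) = x*(x + 4*I)/(x^2 + 9*x + 14)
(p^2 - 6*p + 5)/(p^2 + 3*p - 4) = (p - 5)/(p + 4)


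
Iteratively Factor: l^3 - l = (l)*(l^2 - 1) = l*(l + 1)*(l - 1)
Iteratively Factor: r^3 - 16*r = (r - 4)*(r^2 + 4*r) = r*(r - 4)*(r + 4)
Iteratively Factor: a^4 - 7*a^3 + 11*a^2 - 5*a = (a - 5)*(a^3 - 2*a^2 + a) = (a - 5)*(a - 1)*(a^2 - a) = (a - 5)*(a - 1)^2*(a)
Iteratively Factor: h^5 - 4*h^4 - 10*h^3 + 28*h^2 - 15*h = (h - 1)*(h^4 - 3*h^3 - 13*h^2 + 15*h) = h*(h - 1)*(h^3 - 3*h^2 - 13*h + 15) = h*(h - 1)*(h + 3)*(h^2 - 6*h + 5) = h*(h - 1)^2*(h + 3)*(h - 5)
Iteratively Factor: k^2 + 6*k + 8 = (k + 4)*(k + 2)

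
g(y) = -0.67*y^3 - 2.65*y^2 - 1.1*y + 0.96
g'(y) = -2.01*y^2 - 5.3*y - 1.1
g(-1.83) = -1.80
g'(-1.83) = 1.87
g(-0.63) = 0.77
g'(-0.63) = 1.44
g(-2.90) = -1.80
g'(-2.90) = -2.63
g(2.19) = -21.20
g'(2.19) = -22.35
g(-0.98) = 0.12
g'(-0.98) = 2.16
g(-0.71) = 0.64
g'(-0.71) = 1.65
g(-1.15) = -0.26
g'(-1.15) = 2.34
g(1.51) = -9.05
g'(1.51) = -13.69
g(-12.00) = 790.32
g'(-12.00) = -226.94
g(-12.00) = 790.32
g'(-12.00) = -226.94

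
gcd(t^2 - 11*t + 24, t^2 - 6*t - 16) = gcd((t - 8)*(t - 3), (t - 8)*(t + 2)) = t - 8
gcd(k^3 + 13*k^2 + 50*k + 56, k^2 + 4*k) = k + 4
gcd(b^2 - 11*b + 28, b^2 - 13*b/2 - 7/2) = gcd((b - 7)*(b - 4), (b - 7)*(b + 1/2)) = b - 7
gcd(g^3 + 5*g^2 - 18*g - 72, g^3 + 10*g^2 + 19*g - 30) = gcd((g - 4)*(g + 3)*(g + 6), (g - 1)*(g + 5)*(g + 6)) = g + 6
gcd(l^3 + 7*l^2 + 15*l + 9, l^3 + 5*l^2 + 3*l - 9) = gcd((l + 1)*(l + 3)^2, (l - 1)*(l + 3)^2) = l^2 + 6*l + 9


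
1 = 1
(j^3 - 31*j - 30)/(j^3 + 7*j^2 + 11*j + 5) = (j - 6)/(j + 1)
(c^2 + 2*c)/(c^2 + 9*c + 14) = c/(c + 7)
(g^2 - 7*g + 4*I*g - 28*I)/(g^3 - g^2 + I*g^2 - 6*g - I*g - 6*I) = (g^2 + g*(-7 + 4*I) - 28*I)/(g^3 + g^2*(-1 + I) - g*(6 + I) - 6*I)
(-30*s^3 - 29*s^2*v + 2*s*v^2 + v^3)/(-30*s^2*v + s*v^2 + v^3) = (s + v)/v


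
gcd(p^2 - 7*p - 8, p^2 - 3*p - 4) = p + 1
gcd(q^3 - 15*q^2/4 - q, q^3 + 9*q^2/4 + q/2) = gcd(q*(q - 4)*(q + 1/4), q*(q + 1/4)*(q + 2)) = q^2 + q/4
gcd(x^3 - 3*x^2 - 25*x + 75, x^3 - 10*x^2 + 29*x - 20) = x - 5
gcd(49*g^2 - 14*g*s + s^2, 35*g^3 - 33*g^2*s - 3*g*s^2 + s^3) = -7*g + s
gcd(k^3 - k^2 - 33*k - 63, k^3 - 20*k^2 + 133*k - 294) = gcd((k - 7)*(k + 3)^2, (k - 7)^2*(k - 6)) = k - 7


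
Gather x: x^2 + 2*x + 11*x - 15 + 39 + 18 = x^2 + 13*x + 42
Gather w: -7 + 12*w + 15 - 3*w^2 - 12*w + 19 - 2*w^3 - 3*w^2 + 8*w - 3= -2*w^3 - 6*w^2 + 8*w + 24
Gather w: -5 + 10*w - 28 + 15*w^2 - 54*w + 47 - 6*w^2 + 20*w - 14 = 9*w^2 - 24*w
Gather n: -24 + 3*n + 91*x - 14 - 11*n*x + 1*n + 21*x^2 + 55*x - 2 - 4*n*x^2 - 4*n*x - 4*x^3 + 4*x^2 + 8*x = n*(-4*x^2 - 15*x + 4) - 4*x^3 + 25*x^2 + 154*x - 40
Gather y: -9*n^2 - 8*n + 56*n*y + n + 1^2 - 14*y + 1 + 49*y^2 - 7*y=-9*n^2 - 7*n + 49*y^2 + y*(56*n - 21) + 2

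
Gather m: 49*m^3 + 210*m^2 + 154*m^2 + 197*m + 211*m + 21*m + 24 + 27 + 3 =49*m^3 + 364*m^2 + 429*m + 54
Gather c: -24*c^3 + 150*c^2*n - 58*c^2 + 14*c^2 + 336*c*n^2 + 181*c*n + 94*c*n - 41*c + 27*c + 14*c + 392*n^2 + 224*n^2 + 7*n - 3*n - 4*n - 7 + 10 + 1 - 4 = -24*c^3 + c^2*(150*n - 44) + c*(336*n^2 + 275*n) + 616*n^2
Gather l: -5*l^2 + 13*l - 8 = -5*l^2 + 13*l - 8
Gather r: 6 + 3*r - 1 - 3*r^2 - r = -3*r^2 + 2*r + 5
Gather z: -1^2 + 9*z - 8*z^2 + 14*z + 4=-8*z^2 + 23*z + 3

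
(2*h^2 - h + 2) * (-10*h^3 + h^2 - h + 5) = -20*h^5 + 12*h^4 - 23*h^3 + 13*h^2 - 7*h + 10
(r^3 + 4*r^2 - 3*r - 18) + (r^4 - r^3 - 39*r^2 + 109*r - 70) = r^4 - 35*r^2 + 106*r - 88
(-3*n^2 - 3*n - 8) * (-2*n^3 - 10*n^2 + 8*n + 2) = 6*n^5 + 36*n^4 + 22*n^3 + 50*n^2 - 70*n - 16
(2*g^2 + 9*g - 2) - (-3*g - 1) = 2*g^2 + 12*g - 1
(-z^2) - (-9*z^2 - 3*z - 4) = 8*z^2 + 3*z + 4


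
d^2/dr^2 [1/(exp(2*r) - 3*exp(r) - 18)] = ((3 - 4*exp(r))*(-exp(2*r) + 3*exp(r) + 18) - 2*(2*exp(r) - 3)^2*exp(r))*exp(r)/(-exp(2*r) + 3*exp(r) + 18)^3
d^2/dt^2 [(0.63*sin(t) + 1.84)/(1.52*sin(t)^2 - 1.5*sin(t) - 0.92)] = (-1.455552*sin(t)^5 - 18.440944*sin(t)^4 + 10.210752*sin(t)^3 + 11.943992*sin(t)^2 - 17.87928*sin(t) + 11.687312)/(3.511808*sin(t)^6 - 10.3968*sin(t)^5 + 3.883296*sin(t)^4 + 9.2106*sin(t)^3 - 2.350416*sin(t)^2 - 3.8088*sin(t) - 0.778688)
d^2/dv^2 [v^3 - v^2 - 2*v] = 6*v - 2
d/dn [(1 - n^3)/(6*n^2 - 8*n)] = (-3*n^4 + 8*n^3 - 6*n + 4)/(2*n^2*(9*n^2 - 24*n + 16))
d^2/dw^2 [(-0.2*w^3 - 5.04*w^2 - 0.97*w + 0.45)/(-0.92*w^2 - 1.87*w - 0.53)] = (-7.105427357601e-15*w^4 - 14.495896*w^3 - 15.840984*w^2 - 7.145832*w - 1.799632)/(0.778688*w^6 + 4.748304*w^5 + 10.99722*w^4 + 12.010075*w^3 + 6.335355*w^2 + 1.575849*w + 0.148877)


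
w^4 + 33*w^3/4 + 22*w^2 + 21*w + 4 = (w + 1/4)*(w + 2)^2*(w + 4)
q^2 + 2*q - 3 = (q - 1)*(q + 3)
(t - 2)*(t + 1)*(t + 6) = t^3 + 5*t^2 - 8*t - 12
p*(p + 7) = p^2 + 7*p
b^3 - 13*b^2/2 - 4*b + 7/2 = (b - 7)*(b - 1/2)*(b + 1)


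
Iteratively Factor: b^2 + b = (b)*(b + 1)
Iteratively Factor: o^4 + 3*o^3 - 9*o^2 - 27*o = (o + 3)*(o^3 - 9*o) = (o + 3)^2*(o^2 - 3*o) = (o - 3)*(o + 3)^2*(o)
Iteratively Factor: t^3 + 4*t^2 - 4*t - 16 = (t + 4)*(t^2 - 4) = (t - 2)*(t + 4)*(t + 2)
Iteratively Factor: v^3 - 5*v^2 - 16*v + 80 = (v - 5)*(v^2 - 16) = (v - 5)*(v - 4)*(v + 4)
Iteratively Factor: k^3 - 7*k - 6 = (k - 3)*(k^2 + 3*k + 2) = (k - 3)*(k + 1)*(k + 2)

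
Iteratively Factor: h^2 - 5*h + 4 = (h - 4)*(h - 1)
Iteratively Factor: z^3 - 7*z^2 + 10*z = (z - 5)*(z^2 - 2*z) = z*(z - 5)*(z - 2)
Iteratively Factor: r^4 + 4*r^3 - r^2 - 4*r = (r)*(r^3 + 4*r^2 - r - 4) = r*(r + 1)*(r^2 + 3*r - 4) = r*(r - 1)*(r + 1)*(r + 4)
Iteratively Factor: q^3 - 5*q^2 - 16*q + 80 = (q - 4)*(q^2 - q - 20) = (q - 4)*(q + 4)*(q - 5)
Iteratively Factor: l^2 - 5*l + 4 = (l - 4)*(l - 1)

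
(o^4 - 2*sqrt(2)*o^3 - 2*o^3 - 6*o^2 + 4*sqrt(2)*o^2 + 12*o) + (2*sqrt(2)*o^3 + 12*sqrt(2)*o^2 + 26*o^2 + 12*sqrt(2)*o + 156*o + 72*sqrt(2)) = o^4 - 2*o^3 + 20*o^2 + 16*sqrt(2)*o^2 + 12*sqrt(2)*o + 168*o + 72*sqrt(2)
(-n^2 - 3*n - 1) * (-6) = 6*n^2 + 18*n + 6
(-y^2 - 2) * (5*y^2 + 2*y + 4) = -5*y^4 - 2*y^3 - 14*y^2 - 4*y - 8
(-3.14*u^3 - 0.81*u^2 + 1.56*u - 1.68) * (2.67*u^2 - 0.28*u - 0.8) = -8.3838*u^5 - 1.2835*u^4 + 6.904*u^3 - 4.2744*u^2 - 0.7776*u + 1.344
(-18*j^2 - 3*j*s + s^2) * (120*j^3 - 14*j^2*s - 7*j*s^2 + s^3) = -2160*j^5 - 108*j^4*s + 288*j^3*s^2 - 11*j^2*s^3 - 10*j*s^4 + s^5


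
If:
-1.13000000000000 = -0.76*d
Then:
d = 1.49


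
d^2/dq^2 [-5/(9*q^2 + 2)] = 90*(2 - 27*q^2)/(9*q^2 + 2)^3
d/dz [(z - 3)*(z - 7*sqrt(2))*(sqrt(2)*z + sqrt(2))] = 3*sqrt(2)*z^2 - 28*z - 4*sqrt(2)*z - 3*sqrt(2) + 28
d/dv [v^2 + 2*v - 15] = 2*v + 2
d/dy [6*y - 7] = 6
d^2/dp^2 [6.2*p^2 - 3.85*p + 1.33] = 12.4000000000000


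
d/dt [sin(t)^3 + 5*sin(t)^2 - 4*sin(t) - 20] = (3*sin(t)^2 + 10*sin(t) - 4)*cos(t)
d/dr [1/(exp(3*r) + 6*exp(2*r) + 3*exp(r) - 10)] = 3*(-exp(2*r) - 4*exp(r) - 1)*exp(r)/(exp(3*r) + 6*exp(2*r) + 3*exp(r) - 10)^2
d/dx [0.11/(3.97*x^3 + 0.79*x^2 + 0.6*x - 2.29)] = (-1.3101*x^2 - 0.1738*x - 0.066)/(3.97*x^3 + 0.79*x^2 + 0.6*x - 2.29)^2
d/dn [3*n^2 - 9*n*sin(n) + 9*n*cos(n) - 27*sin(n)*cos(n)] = -9*sqrt(2)*n*sin(n + pi/4) + 6*n - 27*cos(2*n) + 9*sqrt(2)*cos(n + pi/4)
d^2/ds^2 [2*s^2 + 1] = 4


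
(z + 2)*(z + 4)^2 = z^3 + 10*z^2 + 32*z + 32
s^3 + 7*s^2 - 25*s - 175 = (s - 5)*(s + 5)*(s + 7)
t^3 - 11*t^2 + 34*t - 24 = (t - 6)*(t - 4)*(t - 1)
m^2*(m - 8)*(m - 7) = m^4 - 15*m^3 + 56*m^2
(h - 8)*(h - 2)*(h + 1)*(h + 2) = h^4 - 7*h^3 - 12*h^2 + 28*h + 32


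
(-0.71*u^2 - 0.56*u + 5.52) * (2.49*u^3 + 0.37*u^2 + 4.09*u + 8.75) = -1.7679*u^5 - 1.6571*u^4 + 10.6337*u^3 - 6.4605*u^2 + 17.6768*u + 48.3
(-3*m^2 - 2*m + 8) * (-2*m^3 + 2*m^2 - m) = 6*m^5 - 2*m^4 - 17*m^3 + 18*m^2 - 8*m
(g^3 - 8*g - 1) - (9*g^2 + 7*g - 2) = g^3 - 9*g^2 - 15*g + 1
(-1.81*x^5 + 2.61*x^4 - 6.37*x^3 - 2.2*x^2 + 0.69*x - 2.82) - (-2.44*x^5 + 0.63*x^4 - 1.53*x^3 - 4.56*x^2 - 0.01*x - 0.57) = 0.63*x^5 + 1.98*x^4 - 4.84*x^3 + 2.36*x^2 + 0.7*x - 2.25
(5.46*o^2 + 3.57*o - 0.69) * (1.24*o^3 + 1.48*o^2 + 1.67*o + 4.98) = 6.7704*o^5 + 12.5076*o^4 + 13.5462*o^3 + 32.1315*o^2 + 16.6263*o - 3.4362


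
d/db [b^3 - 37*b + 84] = 3*b^2 - 37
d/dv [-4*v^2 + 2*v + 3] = 2 - 8*v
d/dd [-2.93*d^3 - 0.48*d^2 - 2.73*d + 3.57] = -8.79*d^2 - 0.96*d - 2.73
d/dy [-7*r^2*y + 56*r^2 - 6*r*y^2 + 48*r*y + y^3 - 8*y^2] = -7*r^2 - 12*r*y + 48*r + 3*y^2 - 16*y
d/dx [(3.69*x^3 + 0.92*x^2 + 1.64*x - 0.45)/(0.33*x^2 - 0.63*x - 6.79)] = (1.2177*x^4 - 4.6494*x^3 - 76.2861*x^2 - 12.1966*x - 11.4191)/(0.1089*x^4 - 0.4158*x^3 - 4.0845*x^2 + 8.5554*x + 46.1041)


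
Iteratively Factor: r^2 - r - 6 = (r - 3)*(r + 2)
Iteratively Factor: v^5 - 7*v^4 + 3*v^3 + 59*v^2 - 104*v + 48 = (v - 4)*(v^4 - 3*v^3 - 9*v^2 + 23*v - 12) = (v - 4)*(v - 1)*(v^3 - 2*v^2 - 11*v + 12) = (v - 4)*(v - 1)^2*(v^2 - v - 12) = (v - 4)*(v - 1)^2*(v + 3)*(v - 4)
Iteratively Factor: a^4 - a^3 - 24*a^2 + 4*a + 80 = (a - 2)*(a^3 + a^2 - 22*a - 40) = (a - 2)*(a + 4)*(a^2 - 3*a - 10) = (a - 5)*(a - 2)*(a + 4)*(a + 2)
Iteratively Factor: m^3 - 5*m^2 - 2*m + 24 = (m - 4)*(m^2 - m - 6) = (m - 4)*(m - 3)*(m + 2)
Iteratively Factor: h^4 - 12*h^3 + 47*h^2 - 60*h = (h - 4)*(h^3 - 8*h^2 + 15*h) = h*(h - 4)*(h^2 - 8*h + 15) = h*(h - 4)*(h - 3)*(h - 5)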